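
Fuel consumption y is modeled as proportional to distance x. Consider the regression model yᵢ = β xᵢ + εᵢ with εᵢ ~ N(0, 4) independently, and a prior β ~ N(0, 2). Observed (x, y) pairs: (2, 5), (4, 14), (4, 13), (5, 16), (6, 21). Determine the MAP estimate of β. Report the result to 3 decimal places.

log p(β | y) = −Σ(yᵢ − βxᵢ)²/(2·4) − β²/(2·2) + const.
Setting the derivative to zero: Σxᵢ(yᵢ − βxᵢ)/4 − β/2 = 0, so β = Σxᵢyᵢ / (Σxᵢ² + σ²/τ²).
Σxᵢyᵢ = 2·5 + 4·14 + 4·13 + 5·16 + 6·21 = 324; Σxᵢ² = 97; σ²/τ² = 2.
β̂_MAP = 324 / (97 + 2) = 324/99 ≈ 3.273.

β̂_MAP = 3.273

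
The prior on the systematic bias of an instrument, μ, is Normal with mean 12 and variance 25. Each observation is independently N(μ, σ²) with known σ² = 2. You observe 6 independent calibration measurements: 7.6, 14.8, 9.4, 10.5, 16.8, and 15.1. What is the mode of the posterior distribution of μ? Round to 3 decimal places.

μ̂_MAP = 12.362

n = 6; x̄ = (7.6 + 14.8 + 9.4 + 10.5 + 16.8 + 15.1)/6 = 74.2/6 = 371/30 ≈ 12.3667.
For a Normal prior and Normal likelihood with known variance, the posterior is Normal; its mode equals its mean, the precision-weighted average.
Prior precision 1/σ₀² = 1/25 = 0.04; data precision n/σ² = 6/2 = 3.
μ̂ = (0.04·12 + 3·(371/30)) / (0.04 + 3) = 37.58/3.04 = 1879/152 ≈ 12.362.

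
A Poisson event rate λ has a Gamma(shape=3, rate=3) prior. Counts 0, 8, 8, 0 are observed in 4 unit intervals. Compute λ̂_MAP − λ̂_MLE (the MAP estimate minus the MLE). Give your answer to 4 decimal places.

MAP − MLE = -1.4286

Σxᵢ = 16. Posterior is Gamma(19, 7); MAP = (19−1)/7 = 18/7 ≈ 2.57143.
MLE = x̄ = 16/4 ≈ 4.00000.
Difference = 18/7 − 16/4 = -10/7 ≈ -1.4286.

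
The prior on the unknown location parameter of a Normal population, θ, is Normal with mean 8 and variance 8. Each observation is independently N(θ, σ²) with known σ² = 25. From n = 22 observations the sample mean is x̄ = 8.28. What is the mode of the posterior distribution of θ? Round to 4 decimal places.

n = 22, x̄ = 8.28.
For a Normal prior and Normal likelihood with known variance, the posterior is Normal; its mode equals its mean, the precision-weighted average.
Prior precision 1/σ₀² = 1/8 = 0.125; data precision n/σ² = 22/25 = 0.88.
θ̂ = (0.125·8 + 0.88·8.28) / (0.125 + 0.88) = 8.2864/1.005 = 41432/5025 ≈ 8.2452.

θ̂_MAP = 8.2452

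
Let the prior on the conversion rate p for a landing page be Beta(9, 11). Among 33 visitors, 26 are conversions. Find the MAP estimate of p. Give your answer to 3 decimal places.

p̂_MAP = 0.667

Prior: Beta(9, 11).
Data: 26 successes in 33 trials. The binomial likelihood contributes p^26(1−p)^7, so the posterior is Beta(9+26, 11+7) = Beta(35, 18).
For Beta(a, b) with a, b > 1 the mode is (a−1)/(a+b−2) = 34/51 ≈ 0.667.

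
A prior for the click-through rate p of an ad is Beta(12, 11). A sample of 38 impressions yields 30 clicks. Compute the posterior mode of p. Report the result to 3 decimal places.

p̂_MAP = 0.695

Prior: Beta(12, 11).
Data: 30 successes in 38 trials. The binomial likelihood contributes p^30(1−p)^8, so the posterior is Beta(12+30, 11+8) = Beta(42, 19).
For Beta(a, b) with a, b > 1 the mode is (a−1)/(a+b−2) = 41/59 ≈ 0.695.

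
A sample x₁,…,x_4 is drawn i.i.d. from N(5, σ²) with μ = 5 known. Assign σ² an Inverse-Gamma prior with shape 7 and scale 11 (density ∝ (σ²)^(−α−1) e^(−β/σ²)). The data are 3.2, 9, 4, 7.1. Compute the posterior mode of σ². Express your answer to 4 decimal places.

σ̂²_MAP = 2.3325

Sum of squared deviations about the known mean: SS = (3.2−5)² + (9−5)² + (4−5)² + (7.1−5)² = 24.65.
The Normal likelihood contributes (σ²)^(−n/2) exp(−SS/(2σ²)), so the posterior is Inverse-Gamma(α + n/2, β + SS/2) = Inverse-Gamma(9, 23.325).
The mode of Inverse-Gamma(a, b) is b/(a+1) = 23.325/10 ≈ 2.3325.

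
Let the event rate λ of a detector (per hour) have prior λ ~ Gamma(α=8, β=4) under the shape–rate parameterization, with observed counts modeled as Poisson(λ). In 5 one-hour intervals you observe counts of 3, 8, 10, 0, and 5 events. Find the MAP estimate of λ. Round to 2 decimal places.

Σxᵢ = 3+8+10+0+5 = 26, with n = 5.
Posterior ∝ λ^7e^(−4λ) · λ^26e^(−5λ) = λ^33e^(−9λ), i.e. Gamma(shape=34, rate=9).
The mode of a Gamma(a, b) with a ≥ 1 (shape–rate) is (a−1)/b = 33/9 ≈ 3.67.

λ̂_MAP = 3.67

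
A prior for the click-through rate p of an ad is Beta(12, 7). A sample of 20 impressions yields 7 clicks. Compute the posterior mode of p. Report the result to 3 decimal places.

p̂_MAP = 0.486

Prior: Beta(12, 7).
Data: 7 successes in 20 trials. The binomial likelihood contributes p^7(1−p)^13, so the posterior is Beta(12+7, 7+13) = Beta(19, 20).
For Beta(a, b) with a, b > 1 the mode is (a−1)/(a+b−2) = 18/37 ≈ 0.486.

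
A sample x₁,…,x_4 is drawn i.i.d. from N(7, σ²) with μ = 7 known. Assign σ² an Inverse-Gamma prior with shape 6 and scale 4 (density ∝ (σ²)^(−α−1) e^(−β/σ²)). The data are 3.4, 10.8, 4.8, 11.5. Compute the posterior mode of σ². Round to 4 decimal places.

σ̂²_MAP = 3.3606

Sum of squared deviations about the known mean: SS = (3.4−7)² + (10.8−7)² + (4.8−7)² + (11.5−7)² = 52.49.
The Normal likelihood contributes (σ²)^(−n/2) exp(−SS/(2σ²)), so the posterior is Inverse-Gamma(α + n/2, β + SS/2) = Inverse-Gamma(8, 30.245).
The mode of Inverse-Gamma(a, b) is b/(a+1) = 30.245/9 ≈ 3.3606.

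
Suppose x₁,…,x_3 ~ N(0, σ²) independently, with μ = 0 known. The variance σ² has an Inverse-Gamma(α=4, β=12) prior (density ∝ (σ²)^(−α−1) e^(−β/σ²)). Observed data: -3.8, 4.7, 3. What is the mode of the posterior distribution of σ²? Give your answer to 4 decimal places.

σ̂²_MAP = 5.3485

Sum of squared deviations about the known mean: SS = (-3.8−0)² + (4.7−0)² + (3−0)² = 45.53.
The Normal likelihood contributes (σ²)^(−n/2) exp(−SS/(2σ²)), so the posterior is Inverse-Gamma(α + n/2, β + SS/2) = Inverse-Gamma(5.5, 34.765).
The mode of Inverse-Gamma(a, b) is b/(a+1) = 34.765/6.5 ≈ 5.3485.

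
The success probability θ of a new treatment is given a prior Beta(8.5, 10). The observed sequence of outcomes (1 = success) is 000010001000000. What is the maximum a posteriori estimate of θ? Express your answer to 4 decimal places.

Prior: Beta(8.5, 10).
Data: 2 successes in 15 trials (from the sequence). The binomial likelihood contributes θ^2(1−θ)^13, so the posterior is Beta(8.5+2, 10+13) = Beta(10.5, 23).
For Beta(a, b) with a, b > 1 the mode is (a−1)/(a+b−2) = 9.5/31.5 ≈ 0.3016.

θ̂_MAP = 0.3016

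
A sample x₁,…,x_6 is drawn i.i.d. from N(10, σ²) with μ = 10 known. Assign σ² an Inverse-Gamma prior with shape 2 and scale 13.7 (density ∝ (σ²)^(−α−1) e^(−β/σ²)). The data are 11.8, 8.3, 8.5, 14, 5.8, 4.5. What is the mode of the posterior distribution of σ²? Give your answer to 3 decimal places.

σ̂²_MAP = 8.306

Sum of squared deviations about the known mean: SS = (11.8−10)² + (8.3−10)² + (8.5−10)² + (14−10)² + (5.8−10)² + (4.5−10)² = 72.27.
The Normal likelihood contributes (σ²)^(−n/2) exp(−SS/(2σ²)), so the posterior is Inverse-Gamma(α + n/2, β + SS/2) = Inverse-Gamma(5, 49.835).
The mode of Inverse-Gamma(a, b) is b/(a+1) = 49.835/6 ≈ 8.306.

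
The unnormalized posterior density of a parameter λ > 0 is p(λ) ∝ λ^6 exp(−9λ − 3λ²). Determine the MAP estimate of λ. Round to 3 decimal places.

ℓ'(λ) = 6/λ − 9 − 6λ. Setting this to zero and multiplying by λ: 6λ² + 9λ − 6 = 0.
λ = (−9 + √(9² + 4·6·6)) / (2·6) = (−9 + √225) / 12 = (−9 + 15)/12 = 1/2.
ℓ''(λ) = −6/λ² − 6 < 0, confirming a maximum.

λ̂_MAP = 0.500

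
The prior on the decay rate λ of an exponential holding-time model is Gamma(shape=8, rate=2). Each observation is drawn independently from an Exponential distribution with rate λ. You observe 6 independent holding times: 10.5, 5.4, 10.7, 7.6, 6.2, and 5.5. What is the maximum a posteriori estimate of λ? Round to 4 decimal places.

The Exponential(rate=λ) likelihood is ∝ λ^n e^(−λΣtᵢ). Here n = 6 and Σtᵢ = 10.5 + 5.4 + 10.7 + 7.6 + 6.2 + 5.5 = 45.9.
Posterior ∝ λ^7e^(−2λ) · λ^6e^(−45.9λ) = λ^13e^(−47.9λ), i.e. Gamma(14, 47.9).
Mode = (a−1)/b = 13/47.9 ≈ 0.2714.

λ̂_MAP = 0.2714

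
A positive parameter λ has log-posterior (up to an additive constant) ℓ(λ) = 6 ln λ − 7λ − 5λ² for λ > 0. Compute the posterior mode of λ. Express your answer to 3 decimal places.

λ̂_MAP = 0.500

ℓ'(λ) = 6/λ − 7 − 10λ. Setting this to zero and multiplying by λ: 10λ² + 7λ − 6 = 0.
λ = (−7 + √(7² + 4·10·6)) / (2·10) = (−7 + √289) / 20 = (−7 + 17)/20 = 1/2.
ℓ''(λ) = −6/λ² − 10 < 0, confirming a maximum.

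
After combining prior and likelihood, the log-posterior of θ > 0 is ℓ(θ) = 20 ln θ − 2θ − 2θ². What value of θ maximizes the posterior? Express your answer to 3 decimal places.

θ̂_MAP = 2.000

ℓ'(θ) = 20/θ − 2 − 4θ. Setting this to zero and multiplying by θ: 4θ² + 2θ − 20 = 0.
θ = (−2 + √(2² + 4·4·20)) / (2·4) = (−2 + √324) / 8 = (−2 + 18)/8 = 2.
ℓ''(θ) = −20/θ² − 4 < 0, confirming a maximum.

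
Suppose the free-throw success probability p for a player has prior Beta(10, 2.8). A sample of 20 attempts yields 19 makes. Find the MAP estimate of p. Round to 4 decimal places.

p̂_MAP = 0.9091

Prior: Beta(10, 2.8).
Data: 19 successes in 20 trials. The binomial likelihood contributes p^19(1−p)^1, so the posterior is Beta(10+19, 2.8+1) = Beta(29, 3.8).
For Beta(a, b) with a, b > 1 the mode is (a−1)/(a+b−2) = 28/30.8 ≈ 0.9091.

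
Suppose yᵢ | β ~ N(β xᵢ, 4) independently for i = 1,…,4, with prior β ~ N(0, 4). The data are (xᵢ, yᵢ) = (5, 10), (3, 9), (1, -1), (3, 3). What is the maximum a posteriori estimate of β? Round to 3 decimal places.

log p(β | y) = −Σ(yᵢ − βxᵢ)²/(2·4) − β²/(2·4) + const.
Setting the derivative to zero: Σxᵢ(yᵢ − βxᵢ)/4 − β/4 = 0, so β = Σxᵢyᵢ / (Σxᵢ² + σ²/τ²).
Σxᵢyᵢ = 5·10 + 3·9 + 1·(-1) + 3·3 = 85; Σxᵢ² = 44; σ²/τ² = 1.
β̂_MAP = 85 / (44 + 1) = 85/45 ≈ 1.889.

β̂_MAP = 1.889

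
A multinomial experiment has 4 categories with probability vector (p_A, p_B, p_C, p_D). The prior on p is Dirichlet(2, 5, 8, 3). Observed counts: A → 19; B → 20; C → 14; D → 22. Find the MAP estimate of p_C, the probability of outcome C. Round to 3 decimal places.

The posterior is Dirichlet(αᵢ + nᵢ) = Dirichlet(21, 25, 22, 25).
For a Dirichlet(a₁,…,a_K) with all aᵢ > 1, the mode has j-th component (aⱼ − 1)/(Σaᵢ − K).
Here Σaᵢ = 93 and K = 4, so p_C = (22 − 1)/(93 − 4) = 21/89 ≈ 0.236.

MAP estimate of p_C = 0.236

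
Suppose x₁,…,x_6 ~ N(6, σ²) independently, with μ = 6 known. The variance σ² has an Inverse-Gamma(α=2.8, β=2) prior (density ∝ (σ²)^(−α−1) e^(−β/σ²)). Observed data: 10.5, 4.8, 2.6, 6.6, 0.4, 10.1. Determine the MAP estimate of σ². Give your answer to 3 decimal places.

Sum of squared deviations about the known mean: SS = (10.5−6)² + (4.8−6)² + (2.6−6)² + (6.6−6)² + (0.4−6)² + (10.1−6)² = 81.78.
The Normal likelihood contributes (σ²)^(−n/2) exp(−SS/(2σ²)), so the posterior is Inverse-Gamma(α + n/2, β + SS/2) = Inverse-Gamma(5.8, 42.89).
The mode of Inverse-Gamma(a, b) is b/(a+1) = 42.89/6.8 ≈ 6.307.

σ̂²_MAP = 6.307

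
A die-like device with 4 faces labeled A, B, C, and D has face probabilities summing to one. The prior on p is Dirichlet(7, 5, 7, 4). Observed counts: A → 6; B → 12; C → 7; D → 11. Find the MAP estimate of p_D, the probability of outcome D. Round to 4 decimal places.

The posterior is Dirichlet(αᵢ + nᵢ) = Dirichlet(13, 17, 14, 15).
For a Dirichlet(a₁,…,a_K) with all aᵢ > 1, the mode has j-th component (aⱼ − 1)/(Σaᵢ − K).
Here Σaᵢ = 59 and K = 4, so p_D = (15 − 1)/(59 − 4) = 14/55 ≈ 0.2545.

MAP estimate of p_D = 0.2545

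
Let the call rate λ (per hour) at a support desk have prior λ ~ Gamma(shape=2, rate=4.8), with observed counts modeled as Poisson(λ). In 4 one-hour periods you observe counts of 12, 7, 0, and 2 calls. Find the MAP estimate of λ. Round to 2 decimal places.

Σxᵢ = 12+7+0+2 = 21, with n = 4.
Posterior ∝ λe^(−4.8λ) · λ^21e^(−4λ) = λ^22e^(−8.8λ), i.e. Gamma(shape=23, rate=8.8).
The mode of a Gamma(a, b) with a ≥ 1 (shape–rate) is (a−1)/b = 22/8.8 ≈ 2.50.

λ̂_MAP = 2.50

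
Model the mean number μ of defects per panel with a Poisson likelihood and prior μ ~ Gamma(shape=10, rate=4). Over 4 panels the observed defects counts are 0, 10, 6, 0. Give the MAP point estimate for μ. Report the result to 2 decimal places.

Σxᵢ = 0+10+6+0 = 16, with n = 4.
Posterior ∝ μ^9e^(−4μ) · μ^16e^(−4μ) = μ^25e^(−8μ), i.e. Gamma(shape=26, rate=8).
The mode of a Gamma(a, b) with a ≥ 1 (shape–rate) is (a−1)/b = 25/8 ≈ 3.13.

μ̂_MAP = 3.13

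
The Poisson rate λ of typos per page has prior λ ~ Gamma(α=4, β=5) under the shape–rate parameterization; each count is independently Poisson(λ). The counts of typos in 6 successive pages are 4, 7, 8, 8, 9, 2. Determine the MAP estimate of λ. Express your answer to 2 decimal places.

λ̂_MAP = 3.73

Σxᵢ = 4+7+8+8+9+2 = 38, with n = 6.
Posterior ∝ λ^3e^(−5λ) · λ^38e^(−6λ) = λ^41e^(−11λ), i.e. Gamma(shape=42, rate=11).
The mode of a Gamma(a, b) with a ≥ 1 (shape–rate) is (a−1)/b = 41/11 ≈ 3.73.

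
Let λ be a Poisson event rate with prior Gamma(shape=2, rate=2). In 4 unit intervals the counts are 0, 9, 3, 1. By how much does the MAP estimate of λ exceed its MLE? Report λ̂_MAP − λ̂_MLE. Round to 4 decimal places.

MAP − MLE = -0.9167

Σxᵢ = 13. Posterior is Gamma(15, 6); MAP = (15−1)/6 = 14/6 ≈ 2.33333.
MLE = x̄ = 13/4 ≈ 3.25000.
Difference = 14/6 − 13/4 = -11/12 ≈ -0.9167.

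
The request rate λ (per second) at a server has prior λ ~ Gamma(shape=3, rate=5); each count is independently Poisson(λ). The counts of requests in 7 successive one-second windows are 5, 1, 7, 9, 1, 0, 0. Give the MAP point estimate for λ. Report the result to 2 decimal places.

λ̂_MAP = 2.08

Σxᵢ = 5+1+7+9+1+0+0 = 23, with n = 7.
Posterior ∝ λ^2e^(−5λ) · λ^23e^(−7λ) = λ^25e^(−12λ), i.e. Gamma(shape=26, rate=12).
The mode of a Gamma(a, b) with a ≥ 1 (shape–rate) is (a−1)/b = 25/12 ≈ 2.08.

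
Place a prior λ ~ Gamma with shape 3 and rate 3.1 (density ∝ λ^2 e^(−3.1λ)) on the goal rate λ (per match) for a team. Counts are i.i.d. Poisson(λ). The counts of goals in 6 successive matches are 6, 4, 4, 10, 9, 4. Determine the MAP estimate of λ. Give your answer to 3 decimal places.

λ̂_MAP = 4.286

Σxᵢ = 6+4+4+10+9+4 = 37, with n = 6.
Posterior ∝ λ^2e^(−3.1λ) · λ^37e^(−6λ) = λ^39e^(−9.1λ), i.e. Gamma(shape=40, rate=9.1).
The mode of a Gamma(a, b) with a ≥ 1 (shape–rate) is (a−1)/b = 39/9.1 ≈ 4.286.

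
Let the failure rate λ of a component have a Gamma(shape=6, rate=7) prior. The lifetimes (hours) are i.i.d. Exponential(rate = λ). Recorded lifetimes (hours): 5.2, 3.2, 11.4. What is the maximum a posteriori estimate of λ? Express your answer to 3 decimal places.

The Exponential(rate=λ) likelihood is ∝ λ^n e^(−λΣtᵢ). Here n = 3 and Σtᵢ = 5.2 + 3.2 + 11.4 = 19.8.
Posterior ∝ λ^5e^(−7λ) · λ^3e^(−19.8λ) = λ^8e^(−26.8λ), i.e. Gamma(9, 26.8).
Mode = (a−1)/b = 8/26.8 ≈ 0.299.

λ̂_MAP = 0.299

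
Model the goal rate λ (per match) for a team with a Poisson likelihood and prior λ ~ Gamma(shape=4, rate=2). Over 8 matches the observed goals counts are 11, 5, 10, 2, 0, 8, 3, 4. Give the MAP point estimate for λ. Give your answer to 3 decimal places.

Σxᵢ = 11+5+10+2+0+8+3+4 = 43, with n = 8.
Posterior ∝ λ^3e^(−2λ) · λ^43e^(−8λ) = λ^46e^(−10λ), i.e. Gamma(shape=47, rate=10).
The mode of a Gamma(a, b) with a ≥ 1 (shape–rate) is (a−1)/b = 46/10 ≈ 4.600.

λ̂_MAP = 4.600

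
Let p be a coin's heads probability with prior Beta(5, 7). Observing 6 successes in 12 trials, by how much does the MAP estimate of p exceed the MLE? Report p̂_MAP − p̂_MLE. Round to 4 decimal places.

MAP − MLE = -0.0455

Posterior is Beta(11, 13); MAP = (11−1)/(24−2) = 10/22 ≈ 0.45455.
MLE ignores the prior: p̂_MLE = k/n = 6/12 ≈ 0.50000.
Difference = 10/22 − 6/12 = -1/22 ≈ -0.0455.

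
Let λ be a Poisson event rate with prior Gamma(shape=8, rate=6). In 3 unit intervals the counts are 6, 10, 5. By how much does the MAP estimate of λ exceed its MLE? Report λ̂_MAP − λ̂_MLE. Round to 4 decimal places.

MAP − MLE = -3.8889

Σxᵢ = 21. Posterior is Gamma(29, 9); MAP = (29−1)/9 = 28/9 ≈ 3.11111.
MLE = x̄ = 21/3 ≈ 7.00000.
Difference = 28/9 − 21/3 = -35/9 ≈ -3.8889.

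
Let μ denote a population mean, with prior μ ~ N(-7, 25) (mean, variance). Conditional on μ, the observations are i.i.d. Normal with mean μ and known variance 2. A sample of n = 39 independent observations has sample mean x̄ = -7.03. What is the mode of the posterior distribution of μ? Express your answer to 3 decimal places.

n = 39, x̄ = -7.03.
For a Normal prior and Normal likelihood with known variance, the posterior is Normal; its mode equals its mean, the precision-weighted average.
Prior precision 1/σ₀² = 1/25 = 0.04; data precision n/σ² = 39/2 = 19.5.
μ̂ = (0.04·(-7) + 19.5·(-7.03)) / (0.04 + 19.5) = (-137.365)/19.54 = -27473/3908 ≈ -7.030.

μ̂_MAP = -7.030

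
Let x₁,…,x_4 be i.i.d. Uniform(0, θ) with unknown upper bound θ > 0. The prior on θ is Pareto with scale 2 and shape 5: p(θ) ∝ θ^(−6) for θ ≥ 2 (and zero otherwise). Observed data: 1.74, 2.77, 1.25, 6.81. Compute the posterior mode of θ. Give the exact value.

θ̂_MAP = 6.81

The Uniform(0, θ) likelihood is θ^(−n) for θ ≥ max(xᵢ), zero otherwise. Here max(xᵢ) = 6.81.
Posterior ∝ θ^(−6) · θ^(−4) = θ^(−10) on θ ≥ max(2, 6.81) = 6.81.
This density is strictly decreasing in θ, so the posterior mode lies at the lower boundary of the support.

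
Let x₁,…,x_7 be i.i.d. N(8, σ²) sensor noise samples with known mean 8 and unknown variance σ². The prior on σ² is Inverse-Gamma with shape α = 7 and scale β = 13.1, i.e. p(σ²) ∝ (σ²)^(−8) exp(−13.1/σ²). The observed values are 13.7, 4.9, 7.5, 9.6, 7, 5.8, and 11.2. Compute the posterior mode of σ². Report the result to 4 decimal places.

Sum of squared deviations about the known mean: SS = (13.7−8)² + (4.9−8)² + (7.5−8)² + (9.6−8)² + (7−8)² + (5.8−8)² + (11.2−8)² = 60.99.
The Normal likelihood contributes (σ²)^(−n/2) exp(−SS/(2σ²)), so the posterior is Inverse-Gamma(α + n/2, β + SS/2) = Inverse-Gamma(10.5, 43.595).
The mode of Inverse-Gamma(a, b) is b/(a+1) = 43.595/11.5 ≈ 3.7909.

σ̂²_MAP = 3.7909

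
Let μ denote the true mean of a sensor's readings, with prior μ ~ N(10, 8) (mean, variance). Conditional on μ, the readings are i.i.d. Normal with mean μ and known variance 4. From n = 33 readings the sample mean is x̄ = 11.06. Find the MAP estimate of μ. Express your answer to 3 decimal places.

n = 33, x̄ = 11.06.
For a Normal prior and Normal likelihood with known variance, the posterior is Normal; its mode equals its mean, the precision-weighted average.
Prior precision 1/σ₀² = 1/8 = 0.125; data precision n/σ² = 33/4 = 8.25.
μ̂ = (0.125·10 + 8.25·11.06) / (0.125 + 8.25) = 92.495/8.375 = 18499/1675 ≈ 11.044.

μ̂_MAP = 11.044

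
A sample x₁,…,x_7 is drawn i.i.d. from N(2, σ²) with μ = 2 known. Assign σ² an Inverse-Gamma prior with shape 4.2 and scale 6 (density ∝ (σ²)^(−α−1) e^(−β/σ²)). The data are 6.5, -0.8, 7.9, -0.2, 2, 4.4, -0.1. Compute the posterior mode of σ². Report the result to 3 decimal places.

Sum of squared deviations about the known mean: SS = (6.5−2)² + (-0.8−2)² + (7.9−2)² + (-0.2−2)² + (2−2)² + (4.4−2)² + (-0.1−2)² = 77.91.
The Normal likelihood contributes (σ²)^(−n/2) exp(−SS/(2σ²)), so the posterior is Inverse-Gamma(α + n/2, β + SS/2) = Inverse-Gamma(7.7, 44.955).
The mode of Inverse-Gamma(a, b) is b/(a+1) = 44.955/8.7 ≈ 5.167.

σ̂²_MAP = 5.167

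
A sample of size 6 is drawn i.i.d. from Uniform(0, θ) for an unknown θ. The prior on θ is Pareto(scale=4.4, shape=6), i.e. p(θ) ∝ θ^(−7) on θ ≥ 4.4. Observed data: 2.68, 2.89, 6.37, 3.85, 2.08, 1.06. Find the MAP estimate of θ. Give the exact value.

θ̂_MAP = 6.37

The Uniform(0, θ) likelihood is θ^(−n) for θ ≥ max(xᵢ), zero otherwise. Here max(xᵢ) = 6.37.
Posterior ∝ θ^(−7) · θ^(−6) = θ^(−13) on θ ≥ max(4.4, 6.37) = 6.37.
This density is strictly decreasing in θ, so the posterior mode lies at the lower boundary of the support.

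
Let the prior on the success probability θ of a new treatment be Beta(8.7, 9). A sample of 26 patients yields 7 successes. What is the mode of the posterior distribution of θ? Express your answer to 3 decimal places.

θ̂_MAP = 0.353

Prior: Beta(8.7, 9).
Data: 7 successes in 26 trials. The binomial likelihood contributes θ^7(1−θ)^19, so the posterior is Beta(8.7+7, 9+19) = Beta(15.7, 28).
For Beta(a, b) with a, b > 1 the mode is (a−1)/(a+b−2) = 14.7/41.7 ≈ 0.353.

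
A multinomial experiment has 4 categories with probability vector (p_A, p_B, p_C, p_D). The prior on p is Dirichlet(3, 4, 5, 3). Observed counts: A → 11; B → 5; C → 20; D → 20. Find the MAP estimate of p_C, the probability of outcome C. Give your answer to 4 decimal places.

MAP estimate of p_C = 0.3582

The posterior is Dirichlet(αᵢ + nᵢ) = Dirichlet(14, 9, 25, 23).
For a Dirichlet(a₁,…,a_K) with all aᵢ > 1, the mode has j-th component (aⱼ − 1)/(Σaᵢ − K).
Here Σaᵢ = 71 and K = 4, so p_C = (25 − 1)/(71 − 4) = 24/67 ≈ 0.3582.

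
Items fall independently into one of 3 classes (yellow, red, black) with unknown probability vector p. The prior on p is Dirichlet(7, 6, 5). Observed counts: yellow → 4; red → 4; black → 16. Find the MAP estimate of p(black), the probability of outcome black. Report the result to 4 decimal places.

The posterior is Dirichlet(αᵢ + nᵢ) = Dirichlet(11, 10, 21).
For a Dirichlet(a₁,…,a_K) with all aᵢ > 1, the mode has j-th component (aⱼ − 1)/(Σaᵢ − K).
Here Σaᵢ = 42 and K = 3, so p(black) = (21 − 1)/(42 − 3) = 20/39 ≈ 0.5128.

MAP estimate of p(black) = 0.5128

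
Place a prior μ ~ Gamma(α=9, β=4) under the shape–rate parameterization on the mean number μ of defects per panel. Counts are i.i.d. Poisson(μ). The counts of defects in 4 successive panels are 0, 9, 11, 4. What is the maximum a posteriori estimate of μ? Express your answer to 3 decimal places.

Σxᵢ = 0+9+11+4 = 24, with n = 4.
Posterior ∝ μ^8e^(−4μ) · μ^24e^(−4μ) = μ^32e^(−8μ), i.e. Gamma(shape=33, rate=8).
The mode of a Gamma(a, b) with a ≥ 1 (shape–rate) is (a−1)/b = 32/8 ≈ 4.000.

μ̂_MAP = 4.000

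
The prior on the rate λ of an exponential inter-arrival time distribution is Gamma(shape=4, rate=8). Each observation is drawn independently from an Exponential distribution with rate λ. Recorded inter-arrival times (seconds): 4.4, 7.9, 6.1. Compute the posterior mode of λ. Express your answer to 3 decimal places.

The Exponential(rate=λ) likelihood is ∝ λ^n e^(−λΣtᵢ). Here n = 3 and Σtᵢ = 4.4 + 7.9 + 6.1 = 18.4.
Posterior ∝ λ^3e^(−8λ) · λ^3e^(−18.4λ) = λ^6e^(−26.4λ), i.e. Gamma(7, 26.4).
Mode = (a−1)/b = 6/26.4 ≈ 0.227.

λ̂_MAP = 0.227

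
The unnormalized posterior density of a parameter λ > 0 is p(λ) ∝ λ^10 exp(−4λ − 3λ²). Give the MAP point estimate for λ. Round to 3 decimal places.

λ̂_MAP = 1.000

ℓ'(λ) = 10/λ − 4 − 6λ. Setting this to zero and multiplying by λ: 6λ² + 4λ − 10 = 0.
λ = (−4 + √(4² + 4·6·10)) / (2·6) = (−4 + √256) / 12 = (−4 + 16)/12 = 1.
ℓ''(λ) = −10/λ² − 6 < 0, confirming a maximum.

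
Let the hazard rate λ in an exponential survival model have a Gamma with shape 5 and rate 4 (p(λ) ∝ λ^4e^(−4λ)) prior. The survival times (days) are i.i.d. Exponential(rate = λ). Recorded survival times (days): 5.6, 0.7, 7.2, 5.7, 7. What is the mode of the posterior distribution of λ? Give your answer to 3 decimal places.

λ̂_MAP = 0.298

The Exponential(rate=λ) likelihood is ∝ λ^n e^(−λΣtᵢ). Here n = 5 and Σtᵢ = 5.6 + 0.7 + 7.2 + 5.7 + 7 = 26.2.
Posterior ∝ λ^4e^(−4λ) · λ^5e^(−26.2λ) = λ^9e^(−30.2λ), i.e. Gamma(10, 30.2).
Mode = (a−1)/b = 9/30.2 ≈ 0.298.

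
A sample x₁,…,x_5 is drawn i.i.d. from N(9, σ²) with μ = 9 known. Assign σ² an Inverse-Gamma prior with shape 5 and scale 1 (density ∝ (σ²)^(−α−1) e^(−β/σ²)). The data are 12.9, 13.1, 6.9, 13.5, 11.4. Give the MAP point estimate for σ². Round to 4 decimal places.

σ̂²_MAP = 3.7906

Sum of squared deviations about the known mean: SS = (12.9−9)² + (13.1−9)² + (6.9−9)² + (13.5−9)² + (11.4−9)² = 62.44.
The Normal likelihood contributes (σ²)^(−n/2) exp(−SS/(2σ²)), so the posterior is Inverse-Gamma(α + n/2, β + SS/2) = Inverse-Gamma(7.5, 32.22).
The mode of Inverse-Gamma(a, b) is b/(a+1) = 32.22/8.5 ≈ 3.7906.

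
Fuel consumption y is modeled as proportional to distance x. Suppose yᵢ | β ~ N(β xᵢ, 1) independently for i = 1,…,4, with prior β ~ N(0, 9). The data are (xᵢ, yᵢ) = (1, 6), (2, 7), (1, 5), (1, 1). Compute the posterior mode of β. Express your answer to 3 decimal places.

log p(β | y) = −Σ(yᵢ − βxᵢ)²/(2·1) − β²/(2·9) + const.
Setting the derivative to zero: Σxᵢ(yᵢ − βxᵢ)/1 − β/9 = 0, so β = Σxᵢyᵢ / (Σxᵢ² + σ²/τ²).
Σxᵢyᵢ = 1·6 + 2·7 + 1·5 + 1·1 = 26; Σxᵢ² = 7; σ²/τ² = 1/9.
β̂_MAP = 26 / (7 + 1/9) = 26/(64/9) = 117/32 ≈ 3.656.

β̂_MAP = 3.656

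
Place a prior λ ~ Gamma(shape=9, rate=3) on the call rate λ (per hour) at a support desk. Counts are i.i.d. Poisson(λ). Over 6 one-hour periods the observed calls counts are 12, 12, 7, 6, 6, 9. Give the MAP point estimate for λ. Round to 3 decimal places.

λ̂_MAP = 6.667

Σxᵢ = 12+12+7+6+6+9 = 52, with n = 6.
Posterior ∝ λ^8e^(−3λ) · λ^52e^(−6λ) = λ^60e^(−9λ), i.e. Gamma(shape=61, rate=9).
The mode of a Gamma(a, b) with a ≥ 1 (shape–rate) is (a−1)/b = 60/9 ≈ 6.667.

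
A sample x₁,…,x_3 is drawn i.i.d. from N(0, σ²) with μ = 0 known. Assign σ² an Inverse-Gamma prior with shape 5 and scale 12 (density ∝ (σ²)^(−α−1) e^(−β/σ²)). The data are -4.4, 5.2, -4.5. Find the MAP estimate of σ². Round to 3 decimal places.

σ̂²_MAP = 6.043

Sum of squared deviations about the known mean: SS = (-4.4−0)² + (5.2−0)² + (-4.5−0)² = 66.65.
The Normal likelihood contributes (σ²)^(−n/2) exp(−SS/(2σ²)), so the posterior is Inverse-Gamma(α + n/2, β + SS/2) = Inverse-Gamma(6.5, 45.325).
The mode of Inverse-Gamma(a, b) is b/(a+1) = 45.325/7.5 ≈ 6.043.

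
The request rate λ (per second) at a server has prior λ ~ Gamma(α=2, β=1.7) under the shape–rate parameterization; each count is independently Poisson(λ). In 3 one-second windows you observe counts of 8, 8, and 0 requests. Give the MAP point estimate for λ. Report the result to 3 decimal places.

Σxᵢ = 8+8+0 = 16, with n = 3.
Posterior ∝ λe^(−1.7λ) · λ^16e^(−3λ) = λ^17e^(−4.7λ), i.e. Gamma(shape=18, rate=4.7).
The mode of a Gamma(a, b) with a ≥ 1 (shape–rate) is (a−1)/b = 17/4.7 ≈ 3.617.

λ̂_MAP = 3.617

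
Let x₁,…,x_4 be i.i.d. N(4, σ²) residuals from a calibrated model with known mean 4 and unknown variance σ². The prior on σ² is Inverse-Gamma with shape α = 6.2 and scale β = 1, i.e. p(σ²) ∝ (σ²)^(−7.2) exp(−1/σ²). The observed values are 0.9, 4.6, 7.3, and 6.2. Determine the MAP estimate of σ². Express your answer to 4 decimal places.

σ̂²_MAP = 1.5054

Sum of squared deviations about the known mean: SS = (0.9−4)² + (4.6−4)² + (7.3−4)² + (6.2−4)² = 25.7.
The Normal likelihood contributes (σ²)^(−n/2) exp(−SS/(2σ²)), so the posterior is Inverse-Gamma(α + n/2, β + SS/2) = Inverse-Gamma(8.2, 13.85).
The mode of Inverse-Gamma(a, b) is b/(a+1) = 13.85/9.2 ≈ 1.5054.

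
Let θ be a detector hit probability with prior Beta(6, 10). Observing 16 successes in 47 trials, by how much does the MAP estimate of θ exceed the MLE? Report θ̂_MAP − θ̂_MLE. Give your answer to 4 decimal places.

MAP − MLE = 0.0038

Posterior is Beta(22, 41); MAP = (22−1)/(63−2) = 21/61 ≈ 0.34426.
MLE ignores the prior: θ̂_MLE = k/n = 16/47 ≈ 0.34043.
Difference = 21/61 − 16/47 = 11/2867 ≈ 0.0038.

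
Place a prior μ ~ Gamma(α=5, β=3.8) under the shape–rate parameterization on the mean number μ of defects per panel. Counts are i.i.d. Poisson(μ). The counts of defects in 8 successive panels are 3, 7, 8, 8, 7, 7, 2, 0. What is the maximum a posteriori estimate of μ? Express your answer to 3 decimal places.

μ̂_MAP = 3.898

Σxᵢ = 3+7+8+8+7+7+2+0 = 42, with n = 8.
Posterior ∝ μ^4e^(−3.8μ) · μ^42e^(−8μ) = μ^46e^(−11.8μ), i.e. Gamma(shape=47, rate=11.8).
The mode of a Gamma(a, b) with a ≥ 1 (shape–rate) is (a−1)/b = 46/11.8 ≈ 3.898.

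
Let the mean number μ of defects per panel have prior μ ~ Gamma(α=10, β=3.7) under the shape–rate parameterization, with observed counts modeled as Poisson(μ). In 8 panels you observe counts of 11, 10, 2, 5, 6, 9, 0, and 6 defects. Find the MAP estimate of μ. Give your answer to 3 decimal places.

μ̂_MAP = 4.957

Σxᵢ = 11+10+2+5+6+9+0+6 = 49, with n = 8.
Posterior ∝ μ^9e^(−3.7μ) · μ^49e^(−8μ) = μ^58e^(−11.7μ), i.e. Gamma(shape=59, rate=11.7).
The mode of a Gamma(a, b) with a ≥ 1 (shape–rate) is (a−1)/b = 58/11.7 ≈ 4.957.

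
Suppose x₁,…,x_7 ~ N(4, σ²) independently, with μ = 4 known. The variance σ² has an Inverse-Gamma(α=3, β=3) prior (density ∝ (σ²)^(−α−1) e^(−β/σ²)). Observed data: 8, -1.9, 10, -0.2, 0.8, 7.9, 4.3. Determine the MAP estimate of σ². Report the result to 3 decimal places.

σ̂²_MAP = 9.066

Sum of squared deviations about the known mean: SS = (8−4)² + (-1.9−4)² + (10−4)² + (-0.2−4)² + (0.8−4)² + (7.9−4)² + (4.3−4)² = 129.99.
The Normal likelihood contributes (σ²)^(−n/2) exp(−SS/(2σ²)), so the posterior is Inverse-Gamma(α + n/2, β + SS/2) = Inverse-Gamma(6.5, 67.995).
The mode of Inverse-Gamma(a, b) is b/(a+1) = 67.995/7.5 ≈ 9.066.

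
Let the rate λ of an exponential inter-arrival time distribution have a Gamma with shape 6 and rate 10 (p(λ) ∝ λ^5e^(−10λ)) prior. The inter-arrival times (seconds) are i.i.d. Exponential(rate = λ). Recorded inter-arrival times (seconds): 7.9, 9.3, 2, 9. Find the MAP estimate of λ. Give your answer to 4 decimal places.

The Exponential(rate=λ) likelihood is ∝ λ^n e^(−λΣtᵢ). Here n = 4 and Σtᵢ = 7.9 + 9.3 + 2 + 9 = 28.2.
Posterior ∝ λ^5e^(−10λ) · λ^4e^(−28.2λ) = λ^9e^(−38.2λ), i.e. Gamma(10, 38.2).
Mode = (a−1)/b = 9/38.2 ≈ 0.2356.

λ̂_MAP = 0.2356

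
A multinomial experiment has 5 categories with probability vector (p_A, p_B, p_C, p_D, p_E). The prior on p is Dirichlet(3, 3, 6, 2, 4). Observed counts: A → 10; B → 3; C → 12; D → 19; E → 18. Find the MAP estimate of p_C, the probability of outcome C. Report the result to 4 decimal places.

MAP estimate of p_C = 0.2267

The posterior is Dirichlet(αᵢ + nᵢ) = Dirichlet(13, 6, 18, 21, 22).
For a Dirichlet(a₁,…,a_K) with all aᵢ > 1, the mode has j-th component (aⱼ − 1)/(Σaᵢ − K).
Here Σaᵢ = 80 and K = 5, so p_C = (18 − 1)/(80 − 5) = 17/75 ≈ 0.2267.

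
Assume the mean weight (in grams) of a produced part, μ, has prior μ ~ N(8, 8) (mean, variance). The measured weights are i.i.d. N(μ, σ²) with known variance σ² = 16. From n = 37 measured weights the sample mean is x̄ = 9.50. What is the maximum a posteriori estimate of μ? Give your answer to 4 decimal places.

μ̂_MAP = 9.4231

n = 37, x̄ = 9.50.
For a Normal prior and Normal likelihood with known variance, the posterior is Normal; its mode equals its mean, the precision-weighted average.
Prior precision 1/σ₀² = 1/8 = 0.125; data precision n/σ² = 37/16 = 2.3125.
μ̂ = (0.125·8 + 2.3125·9.5) / (0.125 + 2.3125) = 22.96875/2.4375 = 245/26 ≈ 9.4231.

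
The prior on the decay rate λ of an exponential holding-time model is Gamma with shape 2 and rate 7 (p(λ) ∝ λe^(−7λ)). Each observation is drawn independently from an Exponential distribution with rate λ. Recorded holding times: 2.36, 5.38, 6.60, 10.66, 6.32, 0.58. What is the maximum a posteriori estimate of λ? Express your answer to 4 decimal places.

λ̂_MAP = 0.1799

The Exponential(rate=λ) likelihood is ∝ λ^n e^(−λΣtᵢ). Here n = 6 and Σtᵢ = 2.36 + 5.38 + 6.60 + 10.66 + 6.32 + 0.58 = 31.90.
Posterior ∝ λe^(−7λ) · λ^6e^(−31.90λ) = λ^7e^(−38.90λ), i.e. Gamma(8, 38.90).
Mode = (a−1)/b = 7/38.90 ≈ 0.1799.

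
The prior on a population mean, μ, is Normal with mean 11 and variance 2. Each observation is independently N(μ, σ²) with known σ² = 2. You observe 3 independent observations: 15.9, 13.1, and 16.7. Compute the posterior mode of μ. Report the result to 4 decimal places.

μ̂_MAP = 14.1750

n = 3; x̄ = (15.9 + 13.1 + 16.7)/3 = 45.7/3 = 457/30 ≈ 15.2333.
For a Normal prior and Normal likelihood with known variance, the posterior is Normal; its mode equals its mean, the precision-weighted average.
Prior precision 1/σ₀² = 1/2 = 0.5; data precision n/σ² = 3/2 = 1.5.
μ̂ = (0.5·11 + 1.5·(457/30)) / (0.5 + 1.5) = 28.35/2 = 14.1750.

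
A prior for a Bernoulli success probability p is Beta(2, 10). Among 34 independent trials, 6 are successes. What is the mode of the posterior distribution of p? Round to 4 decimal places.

p̂_MAP = 0.1591

Prior: Beta(2, 10).
Data: 6 successes in 34 trials. The binomial likelihood contributes p^6(1−p)^28, so the posterior is Beta(2+6, 10+28) = Beta(8, 38).
For Beta(a, b) with a, b > 1 the mode is (a−1)/(a+b−2) = 7/44 ≈ 0.1591.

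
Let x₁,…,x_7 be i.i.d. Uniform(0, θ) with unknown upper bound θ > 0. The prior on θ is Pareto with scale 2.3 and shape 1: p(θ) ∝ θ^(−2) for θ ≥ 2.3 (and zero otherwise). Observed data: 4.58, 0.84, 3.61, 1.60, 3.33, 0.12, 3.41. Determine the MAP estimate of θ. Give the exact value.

The Uniform(0, θ) likelihood is θ^(−n) for θ ≥ max(xᵢ), zero otherwise. Here max(xᵢ) = 4.58.
Posterior ∝ θ^(−2) · θ^(−7) = θ^(−9) on θ ≥ max(2.3, 4.58) = 4.58.
This density is strictly decreasing in θ, so the posterior mode lies at the lower boundary of the support.

θ̂_MAP = 4.58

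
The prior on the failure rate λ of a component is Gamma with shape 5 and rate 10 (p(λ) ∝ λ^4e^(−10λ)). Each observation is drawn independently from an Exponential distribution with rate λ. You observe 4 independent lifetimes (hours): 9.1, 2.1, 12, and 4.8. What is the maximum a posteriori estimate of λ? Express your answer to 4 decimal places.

The Exponential(rate=λ) likelihood is ∝ λ^n e^(−λΣtᵢ). Here n = 4 and Σtᵢ = 9.1 + 2.1 + 12 + 4.8 = 28.
Posterior ∝ λ^4e^(−10λ) · λ^4e^(−28λ) = λ^8e^(−38λ), i.e. Gamma(9, 38).
Mode = (a−1)/b = 8/38 ≈ 0.2105.

λ̂_MAP = 0.2105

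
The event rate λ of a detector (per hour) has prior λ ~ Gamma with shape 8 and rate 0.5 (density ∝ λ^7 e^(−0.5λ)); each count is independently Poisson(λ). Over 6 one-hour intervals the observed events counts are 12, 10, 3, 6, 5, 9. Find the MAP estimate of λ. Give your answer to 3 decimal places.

Σxᵢ = 12+10+3+6+5+9 = 45, with n = 6.
Posterior ∝ λ^7e^(−0.5λ) · λ^45e^(−6λ) = λ^52e^(−6.5λ), i.e. Gamma(shape=53, rate=6.5).
The mode of a Gamma(a, b) with a ≥ 1 (shape–rate) is (a−1)/b = 52/6.5 ≈ 8.000.

λ̂_MAP = 8.000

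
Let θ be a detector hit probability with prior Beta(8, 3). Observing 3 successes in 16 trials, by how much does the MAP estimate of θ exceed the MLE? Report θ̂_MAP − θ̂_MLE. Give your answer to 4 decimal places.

MAP − MLE = 0.2125

Posterior is Beta(11, 16); MAP = (11−1)/(27−2) = 10/25 ≈ 0.40000.
MLE ignores the prior: θ̂_MLE = k/n = 3/16 ≈ 0.18750.
Difference = 10/25 − 3/16 = 17/80 ≈ 0.2125.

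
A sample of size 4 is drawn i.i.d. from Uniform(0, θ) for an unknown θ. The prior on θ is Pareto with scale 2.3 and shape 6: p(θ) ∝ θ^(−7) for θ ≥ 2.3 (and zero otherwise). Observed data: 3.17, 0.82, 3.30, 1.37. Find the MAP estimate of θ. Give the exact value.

The Uniform(0, θ) likelihood is θ^(−n) for θ ≥ max(xᵢ), zero otherwise. Here max(xᵢ) = 3.30.
Posterior ∝ θ^(−7) · θ^(−4) = θ^(−11) on θ ≥ max(2.3, 3.30) = 3.30.
This density is strictly decreasing in θ, so the posterior mode lies at the lower boundary of the support.

θ̂_MAP = 3.30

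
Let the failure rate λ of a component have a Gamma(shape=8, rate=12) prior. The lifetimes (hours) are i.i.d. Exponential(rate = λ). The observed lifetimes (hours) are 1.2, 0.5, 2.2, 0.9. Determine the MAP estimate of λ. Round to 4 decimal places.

λ̂_MAP = 0.6548

The Exponential(rate=λ) likelihood is ∝ λ^n e^(−λΣtᵢ). Here n = 4 and Σtᵢ = 1.2 + 0.5 + 2.2 + 0.9 = 4.8.
Posterior ∝ λ^7e^(−12λ) · λ^4e^(−4.8λ) = λ^11e^(−16.8λ), i.e. Gamma(12, 16.8).
Mode = (a−1)/b = 11/16.8 ≈ 0.6548.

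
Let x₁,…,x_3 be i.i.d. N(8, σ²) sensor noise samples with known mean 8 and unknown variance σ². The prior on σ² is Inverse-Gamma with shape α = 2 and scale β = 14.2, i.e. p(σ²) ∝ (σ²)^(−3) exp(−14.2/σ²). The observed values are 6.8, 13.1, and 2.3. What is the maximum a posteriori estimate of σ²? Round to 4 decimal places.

Sum of squared deviations about the known mean: SS = (6.8−8)² + (13.1−8)² + (2.3−8)² = 59.94.
The Normal likelihood contributes (σ²)^(−n/2) exp(−SS/(2σ²)), so the posterior is Inverse-Gamma(α + n/2, β + SS/2) = Inverse-Gamma(3.5, 44.17).
The mode of Inverse-Gamma(a, b) is b/(a+1) = 44.17/4.5 ≈ 9.8156.

σ̂²_MAP = 9.8156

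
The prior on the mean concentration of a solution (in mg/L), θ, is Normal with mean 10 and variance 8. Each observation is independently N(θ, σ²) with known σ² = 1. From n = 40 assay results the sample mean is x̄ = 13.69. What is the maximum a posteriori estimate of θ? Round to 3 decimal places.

n = 40, x̄ = 13.69.
For a Normal prior and Normal likelihood with known variance, the posterior is Normal; its mode equals its mean, the precision-weighted average.
Prior precision 1/σ₀² = 1/8 = 0.125; data precision n/σ² = 40/1 = 40.
θ̂ = (0.125·10 + 40·13.69) / (0.125 + 40) = 548.85/40.125 = 7318/535 ≈ 13.679.

θ̂_MAP = 13.679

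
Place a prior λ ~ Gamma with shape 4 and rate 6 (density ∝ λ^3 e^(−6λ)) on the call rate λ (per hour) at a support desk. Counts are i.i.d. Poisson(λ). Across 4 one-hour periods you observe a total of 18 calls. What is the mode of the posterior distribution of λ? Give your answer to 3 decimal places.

Σxᵢ = 18, n = 4.
Posterior ∝ λ^3e^(−6λ) · λ^18e^(−4λ) = λ^21e^(−10λ), i.e. Gamma(shape=22, rate=10).
The mode of a Gamma(a, b) with a ≥ 1 (shape–rate) is (a−1)/b = 21/10 ≈ 2.100.

λ̂_MAP = 2.100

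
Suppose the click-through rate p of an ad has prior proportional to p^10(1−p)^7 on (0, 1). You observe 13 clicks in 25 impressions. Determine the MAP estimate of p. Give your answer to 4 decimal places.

The prior density ∝ p^10(1−p)^7 is the kernel of Beta(11, 8).
Data: 13 successes in 25 trials. The binomial likelihood contributes p^13(1−p)^12, so the posterior is Beta(11+13, 8+12) = Beta(24, 20).
For Beta(a, b) with a, b > 1 the mode is (a−1)/(a+b−2) = 23/42 ≈ 0.5476.

p̂_MAP = 0.5476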